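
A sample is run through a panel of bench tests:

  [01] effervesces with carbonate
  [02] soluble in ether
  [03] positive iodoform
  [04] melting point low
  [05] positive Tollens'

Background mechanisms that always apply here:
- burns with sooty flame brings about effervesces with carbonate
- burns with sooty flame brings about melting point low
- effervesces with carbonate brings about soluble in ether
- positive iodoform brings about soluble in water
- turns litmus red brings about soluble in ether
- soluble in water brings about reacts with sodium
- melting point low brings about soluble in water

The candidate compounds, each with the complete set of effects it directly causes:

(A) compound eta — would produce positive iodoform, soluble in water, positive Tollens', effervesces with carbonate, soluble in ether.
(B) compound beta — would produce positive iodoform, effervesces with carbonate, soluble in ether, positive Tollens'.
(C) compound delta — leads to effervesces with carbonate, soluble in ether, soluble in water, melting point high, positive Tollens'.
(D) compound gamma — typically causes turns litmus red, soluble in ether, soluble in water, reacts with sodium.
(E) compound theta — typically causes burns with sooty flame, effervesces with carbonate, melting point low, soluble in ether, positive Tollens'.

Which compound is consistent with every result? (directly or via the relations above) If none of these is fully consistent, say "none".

none

Per-candidate check:
(A) compound eta — effervesces with carbonate yes; soluble in ether yes; positive iodoform yes; melting point low NO; positive Tollens' yes
(B) compound beta — effervesces with carbonate yes; soluble in ether yes; positive iodoform yes; melting point low NO; positive Tollens' yes
(C) compound delta — effervesces with carbonate yes; soluble in ether yes; positive iodoform NO; melting point low NO; positive Tollens' yes
(D) compound gamma — effervesces with carbonate NO; soluble in ether yes; positive iodoform NO; melting point low NO; positive Tollens' NO
(E) compound theta — effervesces with carbonate yes; soluble in ether yes; positive iodoform NO; melting point low yes; positive Tollens' yes
Every candidate fails on at least one observation.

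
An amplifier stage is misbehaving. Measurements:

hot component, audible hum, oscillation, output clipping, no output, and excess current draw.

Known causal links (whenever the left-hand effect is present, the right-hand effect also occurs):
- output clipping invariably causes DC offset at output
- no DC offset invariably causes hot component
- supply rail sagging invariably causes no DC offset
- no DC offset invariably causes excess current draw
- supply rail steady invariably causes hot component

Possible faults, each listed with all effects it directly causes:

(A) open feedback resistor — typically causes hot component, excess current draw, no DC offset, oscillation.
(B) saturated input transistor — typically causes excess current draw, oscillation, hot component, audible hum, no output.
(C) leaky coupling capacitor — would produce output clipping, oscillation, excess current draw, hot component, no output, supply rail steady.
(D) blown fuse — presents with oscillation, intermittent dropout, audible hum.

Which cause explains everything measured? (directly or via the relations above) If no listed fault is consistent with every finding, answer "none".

none

Testing each hypothesis:
(A) open feedback resistor — hot component match; audible hum miss; oscillation match; output clipping miss; no output miss; excess current draw match
(B) saturated input transistor — hot component match; audible hum match; oscillation match; output clipping miss; no output match; excess current draw match
(C) leaky coupling capacitor — does not account for audible hum
(D) blown fuse — hot component miss; audible hum match; oscillation match; output clipping miss; no output miss; excess current draw miss
None of the listed candidates fits everything.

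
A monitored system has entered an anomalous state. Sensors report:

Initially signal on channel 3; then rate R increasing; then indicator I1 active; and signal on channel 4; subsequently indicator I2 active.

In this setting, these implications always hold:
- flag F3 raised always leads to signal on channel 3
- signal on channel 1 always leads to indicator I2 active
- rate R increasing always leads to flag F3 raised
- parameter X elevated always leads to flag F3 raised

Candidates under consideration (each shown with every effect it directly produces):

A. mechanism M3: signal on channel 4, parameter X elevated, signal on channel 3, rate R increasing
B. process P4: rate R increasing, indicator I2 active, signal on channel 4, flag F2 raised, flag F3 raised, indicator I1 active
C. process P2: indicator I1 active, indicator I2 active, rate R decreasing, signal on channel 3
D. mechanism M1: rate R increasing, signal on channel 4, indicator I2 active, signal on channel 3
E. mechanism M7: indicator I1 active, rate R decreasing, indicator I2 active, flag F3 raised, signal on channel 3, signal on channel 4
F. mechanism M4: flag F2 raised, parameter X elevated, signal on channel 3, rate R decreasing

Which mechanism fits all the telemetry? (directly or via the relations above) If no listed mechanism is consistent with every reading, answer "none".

B

Checking each candidate against the observations:
(A) mechanism M3 — does not account for indicator I1 active, indicator I2 active
(B) process P4 — accounts for every observation (signal on channel 3 through flag F3 raised → signal on channel 3)
(C) process P2 — signal on channel 3 yes; rate R increasing NO; indicator I1 active yes; signal on channel 4 NO; indicator I2 active yes
(D) mechanism M1 — does not account for indicator I1 active
(E) mechanism M7 — signal on channel 3 yes; rate R increasing NO; indicator I1 active yes; signal on channel 4 yes; indicator I2 active yes
(F) mechanism M4 — fails on rate R increasing, indicator I1 active, signal on channel 4, indicator I2 active (predicts rate R decreasing, not rate R increasing)
(B) alone accounts for all the evidence.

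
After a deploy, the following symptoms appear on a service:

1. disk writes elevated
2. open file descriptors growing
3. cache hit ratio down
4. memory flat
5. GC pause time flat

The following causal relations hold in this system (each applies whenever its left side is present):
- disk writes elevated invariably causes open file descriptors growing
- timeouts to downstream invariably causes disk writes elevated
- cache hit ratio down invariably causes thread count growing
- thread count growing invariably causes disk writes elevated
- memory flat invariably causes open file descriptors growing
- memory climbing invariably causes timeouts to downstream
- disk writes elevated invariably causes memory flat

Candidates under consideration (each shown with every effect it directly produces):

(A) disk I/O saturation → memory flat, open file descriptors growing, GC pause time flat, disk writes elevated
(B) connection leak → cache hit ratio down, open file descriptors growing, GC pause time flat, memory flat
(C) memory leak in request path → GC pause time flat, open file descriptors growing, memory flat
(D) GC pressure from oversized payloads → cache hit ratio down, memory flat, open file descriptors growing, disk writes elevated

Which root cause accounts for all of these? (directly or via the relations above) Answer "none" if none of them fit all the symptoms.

Checking each candidate against the observations:
(A) disk I/O saturation — disk writes elevated yes; open file descriptors growing yes; cache hit ratio down NO; memory flat yes; GC pause time flat yes
(B) connection leak — disk writes elevated yes (by cache hit ratio down → thread count growing → disk writes elevated); open file descriptors growing yes; cache hit ratio down yes; memory flat yes; GC pause time flat yes
(C) memory leak in request path — does not account for disk writes elevated, cache hit ratio down
(D) GC pressure from oversized payloads — does not account for GC pause time flat
(B) is the only candidate with no mismatches.

B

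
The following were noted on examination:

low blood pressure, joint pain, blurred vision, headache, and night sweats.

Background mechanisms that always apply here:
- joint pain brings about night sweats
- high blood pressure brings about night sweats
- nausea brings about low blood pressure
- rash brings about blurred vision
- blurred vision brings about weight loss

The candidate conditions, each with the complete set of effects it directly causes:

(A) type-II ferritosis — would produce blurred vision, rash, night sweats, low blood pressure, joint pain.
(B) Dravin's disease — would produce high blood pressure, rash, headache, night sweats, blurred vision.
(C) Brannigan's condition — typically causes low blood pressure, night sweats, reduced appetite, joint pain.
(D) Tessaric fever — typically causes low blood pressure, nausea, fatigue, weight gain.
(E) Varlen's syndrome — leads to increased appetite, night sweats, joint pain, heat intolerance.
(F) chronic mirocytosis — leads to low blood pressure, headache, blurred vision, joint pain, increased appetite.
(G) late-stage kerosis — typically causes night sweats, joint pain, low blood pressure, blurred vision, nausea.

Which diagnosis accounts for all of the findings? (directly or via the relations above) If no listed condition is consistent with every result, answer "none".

For each candidate, compare predicted effects to what was observed:
(A) type-II ferritosis — low blood pressure yes; joint pain yes; blurred vision yes; headache NO; night sweats yes
(B) Dravin's disease — low blood pressure NO; joint pain NO; blurred vision yes; headache yes; night sweats yes
(C) Brannigan's condition — low blood pressure yes; joint pain yes; blurred vision NO; headache NO; night sweats yes
(D) Tessaric fever — low blood pressure yes; joint pain NO; blurred vision NO; headache NO; night sweats NO
(E) Varlen's syndrome — does not account for low blood pressure, blurred vision, headache
(F) chronic mirocytosis — low blood pressure yes; joint pain yes; blurred vision yes; headache yes; night sweats yes (via joint pain → night sweats)
(G) late-stage kerosis — low blood pressure yes; joint pain yes; blurred vision yes; headache NO; night sweats yes
(F) is the only candidate with no mismatches.

F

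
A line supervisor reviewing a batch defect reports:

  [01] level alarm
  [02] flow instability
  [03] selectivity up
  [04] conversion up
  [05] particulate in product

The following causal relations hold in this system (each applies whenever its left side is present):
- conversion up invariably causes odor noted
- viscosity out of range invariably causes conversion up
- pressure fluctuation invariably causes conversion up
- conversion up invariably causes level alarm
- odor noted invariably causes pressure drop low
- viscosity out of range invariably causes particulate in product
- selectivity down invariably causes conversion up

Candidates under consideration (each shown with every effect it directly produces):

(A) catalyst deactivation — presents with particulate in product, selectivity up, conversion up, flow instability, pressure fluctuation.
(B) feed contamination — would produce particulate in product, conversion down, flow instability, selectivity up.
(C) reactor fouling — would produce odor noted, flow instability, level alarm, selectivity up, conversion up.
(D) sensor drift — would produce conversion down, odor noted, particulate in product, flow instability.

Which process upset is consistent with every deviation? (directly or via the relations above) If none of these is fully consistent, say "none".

A

Testing each hypothesis:
(A) catalyst deactivation — level alarm ✓ (through conversion up → level alarm); flow instability ✓; selectivity up ✓; conversion up ✓; particulate in product ✓
(B) feed contamination — level alarm ✗; flow instability ✓; selectivity up ✓; conversion up ✗; particulate in product ✓
(C) reactor fouling — does not account for particulate in product
(D) sensor drift — level alarm ✗; flow instability ✓; selectivity up ✗; conversion up ✗; particulate in product ✓
Only (A) is consistent with every observation.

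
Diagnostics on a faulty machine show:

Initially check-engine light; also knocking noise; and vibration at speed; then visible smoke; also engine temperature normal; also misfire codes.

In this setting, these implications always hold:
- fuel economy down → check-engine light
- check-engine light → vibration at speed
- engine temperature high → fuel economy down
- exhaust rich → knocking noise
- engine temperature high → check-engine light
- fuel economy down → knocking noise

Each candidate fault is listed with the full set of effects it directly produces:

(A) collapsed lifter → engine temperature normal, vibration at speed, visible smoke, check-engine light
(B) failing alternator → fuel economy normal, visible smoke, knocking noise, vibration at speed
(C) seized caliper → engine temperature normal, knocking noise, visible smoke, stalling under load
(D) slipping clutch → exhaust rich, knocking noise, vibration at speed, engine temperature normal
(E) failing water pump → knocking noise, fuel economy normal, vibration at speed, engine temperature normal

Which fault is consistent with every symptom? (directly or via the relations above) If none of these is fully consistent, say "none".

none

Per-candidate check:
(A) collapsed lifter — check-engine light +; knocking noise -; vibration at speed +; visible smoke +; engine temperature normal +; misfire codes -
(B) failing alternator — does not account for check-engine light, engine temperature normal, misfire codes
(C) seized caliper — does not account for check-engine light, vibration at speed, misfire codes
(D) slipping clutch — does not account for check-engine light, visible smoke, misfire codes
(E) failing water pump — check-engine light -; knocking noise +; vibration at speed +; visible smoke -; engine temperature normal +; misfire codes -
No candidate is consistent with all observations.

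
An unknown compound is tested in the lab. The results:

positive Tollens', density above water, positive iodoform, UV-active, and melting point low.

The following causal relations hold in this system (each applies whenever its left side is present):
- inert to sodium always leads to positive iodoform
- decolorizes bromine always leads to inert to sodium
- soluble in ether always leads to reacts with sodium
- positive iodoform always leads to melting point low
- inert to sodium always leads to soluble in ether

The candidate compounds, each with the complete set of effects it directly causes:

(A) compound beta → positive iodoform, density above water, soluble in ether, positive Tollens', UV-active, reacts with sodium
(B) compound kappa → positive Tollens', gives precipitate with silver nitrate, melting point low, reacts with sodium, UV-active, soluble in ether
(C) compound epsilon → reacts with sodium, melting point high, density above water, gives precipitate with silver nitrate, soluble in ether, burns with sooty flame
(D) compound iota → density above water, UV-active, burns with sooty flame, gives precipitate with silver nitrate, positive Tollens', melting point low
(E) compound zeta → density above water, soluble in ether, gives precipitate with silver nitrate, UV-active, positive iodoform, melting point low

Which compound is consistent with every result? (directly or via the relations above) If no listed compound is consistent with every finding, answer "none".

For each candidate, compare predicted effects to what was observed:
(A) compound beta — accounts for every observation (melting point low through positive iodoform → melting point low)
(B) compound kappa — positive Tollens' ✓; density above water ✗; positive iodoform ✗; UV-active ✓; melting point low ✓
(C) compound epsilon — positive Tollens' ✗; density above water ✓; positive iodoform ✗; UV-active ✗; melting point low ✗
(D) compound iota — does not account for positive iodoform
(E) compound zeta — does not account for positive Tollens'
(A) is the only candidate with no mismatches.

A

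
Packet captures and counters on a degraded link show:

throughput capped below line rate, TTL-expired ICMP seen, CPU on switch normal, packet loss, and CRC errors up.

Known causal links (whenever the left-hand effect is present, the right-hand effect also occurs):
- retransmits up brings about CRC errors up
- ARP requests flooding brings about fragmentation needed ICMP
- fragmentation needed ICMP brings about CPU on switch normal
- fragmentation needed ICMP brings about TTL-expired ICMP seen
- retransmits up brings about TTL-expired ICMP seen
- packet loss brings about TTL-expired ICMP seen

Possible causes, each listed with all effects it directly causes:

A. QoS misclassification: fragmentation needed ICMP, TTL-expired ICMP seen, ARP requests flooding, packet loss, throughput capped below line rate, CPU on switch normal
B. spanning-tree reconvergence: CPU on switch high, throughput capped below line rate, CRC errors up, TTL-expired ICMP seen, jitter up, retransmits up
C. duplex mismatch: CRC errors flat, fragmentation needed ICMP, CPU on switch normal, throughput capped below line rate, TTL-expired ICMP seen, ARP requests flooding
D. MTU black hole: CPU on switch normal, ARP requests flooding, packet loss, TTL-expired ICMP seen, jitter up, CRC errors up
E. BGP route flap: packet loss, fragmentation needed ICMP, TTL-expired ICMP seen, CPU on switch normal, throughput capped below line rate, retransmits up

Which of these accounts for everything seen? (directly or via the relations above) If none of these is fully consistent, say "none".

E

Checking each candidate against the observations:
(A) QoS misclassification — throughput capped below line rate ✓; TTL-expired ICMP seen ✓; CPU on switch normal ✓; packet loss ✓; CRC errors up ✗
(B) spanning-tree reconvergence — throughput capped below line rate ✓; TTL-expired ICMP seen ✓; CPU on switch normal ✗; packet loss ✗; CRC errors up ✓
(C) duplex mismatch — throughput capped below line rate ✓; TTL-expired ICMP seen ✓; CPU on switch normal ✓; packet loss ✗; CRC errors up ✗
(D) MTU black hole — throughput capped below line rate ✗; TTL-expired ICMP seen ✓; CPU on switch normal ✓; packet loss ✓; CRC errors up ✓
(E) BGP route flap — accounts for every observation (CRC errors up via retransmits up → CRC errors up)
(E) alone accounts for all the evidence.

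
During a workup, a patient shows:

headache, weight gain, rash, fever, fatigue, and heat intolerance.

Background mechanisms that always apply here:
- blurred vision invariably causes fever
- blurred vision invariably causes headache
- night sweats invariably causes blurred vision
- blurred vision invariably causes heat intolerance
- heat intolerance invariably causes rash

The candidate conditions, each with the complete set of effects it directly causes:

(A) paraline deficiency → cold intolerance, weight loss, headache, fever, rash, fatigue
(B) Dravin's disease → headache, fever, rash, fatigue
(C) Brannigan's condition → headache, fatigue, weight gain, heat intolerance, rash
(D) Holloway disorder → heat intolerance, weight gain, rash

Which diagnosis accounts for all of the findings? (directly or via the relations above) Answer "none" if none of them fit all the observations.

none

Checking each candidate against the observations:
(A) paraline deficiency — headache ✓; weight gain ✗; rash ✓; fever ✓; fatigue ✓; heat intolerance ✗
(B) Dravin's disease — headache ✓; weight gain ✗; rash ✓; fever ✓; fatigue ✓; heat intolerance ✗
(C) Brannigan's condition — headache ✓; weight gain ✓; rash ✓; fever ✗; fatigue ✓; heat intolerance ✓
(D) Holloway disorder — does not account for headache, fever, fatigue
Every candidate fails on at least one observation.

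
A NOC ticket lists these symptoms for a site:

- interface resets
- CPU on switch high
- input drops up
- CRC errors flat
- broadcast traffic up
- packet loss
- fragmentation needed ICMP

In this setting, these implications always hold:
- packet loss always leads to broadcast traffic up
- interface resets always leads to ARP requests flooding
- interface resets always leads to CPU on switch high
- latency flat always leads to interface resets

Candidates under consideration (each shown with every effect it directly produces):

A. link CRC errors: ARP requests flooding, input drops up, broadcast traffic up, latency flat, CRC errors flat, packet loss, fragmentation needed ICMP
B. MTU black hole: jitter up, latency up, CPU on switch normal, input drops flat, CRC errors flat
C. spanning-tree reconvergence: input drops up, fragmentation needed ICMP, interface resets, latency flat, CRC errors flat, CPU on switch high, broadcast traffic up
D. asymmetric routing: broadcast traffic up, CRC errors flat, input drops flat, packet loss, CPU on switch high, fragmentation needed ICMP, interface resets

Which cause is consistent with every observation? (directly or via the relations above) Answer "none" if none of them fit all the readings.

A

Per-candidate check:
(A) link CRC errors — interface resets ✓ (through latency flat → interface resets); CPU on switch high ✓ (through latency flat → interface resets → CPU on switch high); input drops up ✓; CRC errors flat ✓; broadcast traffic up ✓; packet loss ✓; fragmentation needed ICMP ✓
(B) MTU black hole — interface resets ✗; CPU on switch high ✗; input drops up ✗; CRC errors flat ✓; broadcast traffic up ✗; packet loss ✗; fragmentation needed ICMP ✗
(C) spanning-tree reconvergence — interface resets ✓; CPU on switch high ✓; input drops up ✓; CRC errors flat ✓; broadcast traffic up ✓; packet loss ✗; fragmentation needed ICMP ✓
(D) asymmetric routing — fails on input drops up (predicts input drops flat, not input drops up)
(A) is the only candidate with no mismatches.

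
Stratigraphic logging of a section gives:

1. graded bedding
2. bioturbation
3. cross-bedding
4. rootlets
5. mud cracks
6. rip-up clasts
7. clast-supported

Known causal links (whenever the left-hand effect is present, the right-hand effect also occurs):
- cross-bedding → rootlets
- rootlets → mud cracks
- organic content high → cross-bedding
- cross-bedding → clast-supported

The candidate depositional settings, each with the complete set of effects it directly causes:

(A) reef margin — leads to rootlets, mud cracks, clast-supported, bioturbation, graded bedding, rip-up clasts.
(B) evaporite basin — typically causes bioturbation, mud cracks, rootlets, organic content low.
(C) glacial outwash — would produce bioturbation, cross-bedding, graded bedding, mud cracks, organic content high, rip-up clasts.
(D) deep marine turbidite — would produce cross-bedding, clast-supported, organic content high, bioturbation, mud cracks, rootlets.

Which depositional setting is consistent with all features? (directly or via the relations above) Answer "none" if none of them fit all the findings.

Per-candidate check:
(A) reef margin — graded bedding ✓; bioturbation ✓; cross-bedding ✗; rootlets ✓; mud cracks ✓; rip-up clasts ✓; clast-supported ✓
(B) evaporite basin — does not account for graded bedding, cross-bedding, rip-up clasts, clast-supported
(C) glacial outwash — accounts for every observation (rootlets by cross-bedding → rootlets)
(D) deep marine turbidite — graded bedding ✗; bioturbation ✓; cross-bedding ✓; rootlets ✓; mud cracks ✓; rip-up clasts ✗; clast-supported ✓
(C) alone accounts for all the evidence.

C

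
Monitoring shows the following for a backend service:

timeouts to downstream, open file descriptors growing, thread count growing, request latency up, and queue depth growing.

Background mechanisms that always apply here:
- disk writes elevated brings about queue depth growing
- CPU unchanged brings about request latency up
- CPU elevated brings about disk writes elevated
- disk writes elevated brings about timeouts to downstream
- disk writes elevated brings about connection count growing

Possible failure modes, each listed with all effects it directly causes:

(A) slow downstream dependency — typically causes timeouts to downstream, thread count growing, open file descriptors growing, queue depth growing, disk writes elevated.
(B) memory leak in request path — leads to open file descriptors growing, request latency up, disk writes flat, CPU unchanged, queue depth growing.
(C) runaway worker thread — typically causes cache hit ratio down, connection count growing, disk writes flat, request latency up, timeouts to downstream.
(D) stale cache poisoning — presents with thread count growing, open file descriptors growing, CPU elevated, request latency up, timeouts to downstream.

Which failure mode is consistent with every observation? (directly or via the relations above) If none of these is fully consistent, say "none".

D

Checking each candidate against the observations:
(A) slow downstream dependency — timeouts to downstream yes; open file descriptors growing yes; thread count growing yes; request latency up NO; queue depth growing yes
(B) memory leak in request path — timeouts to downstream NO; open file descriptors growing yes; thread count growing NO; request latency up yes; queue depth growing yes
(C) runaway worker thread — timeouts to downstream yes; open file descriptors growing NO; thread count growing NO; request latency up yes; queue depth growing NO
(D) stale cache poisoning — accounts for every observation (queue depth growing via CPU elevated → disk writes elevated → queue depth growing)
(D) is the only candidate with no mismatches.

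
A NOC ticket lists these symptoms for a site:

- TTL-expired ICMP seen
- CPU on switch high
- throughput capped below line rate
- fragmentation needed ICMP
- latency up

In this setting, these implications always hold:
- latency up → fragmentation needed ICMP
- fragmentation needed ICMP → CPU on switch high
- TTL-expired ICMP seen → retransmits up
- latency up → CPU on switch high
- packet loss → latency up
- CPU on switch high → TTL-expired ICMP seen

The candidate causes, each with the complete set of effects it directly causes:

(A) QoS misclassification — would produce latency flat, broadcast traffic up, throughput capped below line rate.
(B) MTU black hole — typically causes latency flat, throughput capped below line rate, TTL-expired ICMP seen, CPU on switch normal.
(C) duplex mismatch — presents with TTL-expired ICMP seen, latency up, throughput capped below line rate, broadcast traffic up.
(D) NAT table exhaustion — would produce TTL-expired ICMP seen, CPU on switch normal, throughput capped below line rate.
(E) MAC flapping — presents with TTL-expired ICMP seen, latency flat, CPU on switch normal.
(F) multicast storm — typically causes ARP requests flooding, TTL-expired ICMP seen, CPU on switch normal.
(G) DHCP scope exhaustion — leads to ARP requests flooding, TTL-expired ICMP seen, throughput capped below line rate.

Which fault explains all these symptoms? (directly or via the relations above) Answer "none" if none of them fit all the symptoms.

C

Per-candidate check:
(A) QoS misclassification — fails on TTL-expired ICMP seen, CPU on switch high, fragmentation needed ICMP, latency up (predicts latency flat, not latency up)
(B) MTU black hole — TTL-expired ICMP seen +; CPU on switch high -; throughput capped below line rate +; fragmentation needed ICMP -; latency up -
(C) duplex mismatch — accounts for every observation (CPU on switch high via latency up → CPU on switch high)
(D) NAT table exhaustion — TTL-expired ICMP seen +; CPU on switch high -; throughput capped below line rate +; fragmentation needed ICMP -; latency up -
(E) MAC flapping — TTL-expired ICMP seen +; CPU on switch high -; throughput capped below line rate -; fragmentation needed ICMP -; latency up -
(F) multicast storm — TTL-expired ICMP seen +; CPU on switch high -; throughput capped below line rate -; fragmentation needed ICMP -; latency up -
(G) DHCP scope exhaustion — TTL-expired ICMP seen +; CPU on switch high -; throughput capped below line rate +; fragmentation needed ICMP -; latency up -
(C) alone accounts for all the evidence.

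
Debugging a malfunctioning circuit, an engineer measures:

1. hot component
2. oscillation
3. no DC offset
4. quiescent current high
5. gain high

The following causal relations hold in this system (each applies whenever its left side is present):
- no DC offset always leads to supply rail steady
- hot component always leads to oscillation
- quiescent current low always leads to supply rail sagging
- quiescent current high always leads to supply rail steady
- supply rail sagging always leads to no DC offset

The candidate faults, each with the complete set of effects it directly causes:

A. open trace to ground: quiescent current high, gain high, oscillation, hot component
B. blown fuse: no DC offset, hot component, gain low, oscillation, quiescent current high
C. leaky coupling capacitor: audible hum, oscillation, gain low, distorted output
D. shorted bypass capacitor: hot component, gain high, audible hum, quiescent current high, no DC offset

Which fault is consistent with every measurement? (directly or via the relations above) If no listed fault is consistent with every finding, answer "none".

D

Checking each candidate against the observations:
(A) open trace to ground — hot component match; oscillation match; no DC offset miss; quiescent current high match; gain high match
(B) blown fuse — hot component match; oscillation match; no DC offset match; quiescent current high match; gain high miss
(C) leaky coupling capacitor — fails on hot component, no DC offset, quiescent current high, gain high (predicts gain low, not gain high)
(D) shorted bypass capacitor — hot component match; oscillation match (through hot component → oscillation); no DC offset match; quiescent current high match; gain high match
Only (D) is consistent with every observation.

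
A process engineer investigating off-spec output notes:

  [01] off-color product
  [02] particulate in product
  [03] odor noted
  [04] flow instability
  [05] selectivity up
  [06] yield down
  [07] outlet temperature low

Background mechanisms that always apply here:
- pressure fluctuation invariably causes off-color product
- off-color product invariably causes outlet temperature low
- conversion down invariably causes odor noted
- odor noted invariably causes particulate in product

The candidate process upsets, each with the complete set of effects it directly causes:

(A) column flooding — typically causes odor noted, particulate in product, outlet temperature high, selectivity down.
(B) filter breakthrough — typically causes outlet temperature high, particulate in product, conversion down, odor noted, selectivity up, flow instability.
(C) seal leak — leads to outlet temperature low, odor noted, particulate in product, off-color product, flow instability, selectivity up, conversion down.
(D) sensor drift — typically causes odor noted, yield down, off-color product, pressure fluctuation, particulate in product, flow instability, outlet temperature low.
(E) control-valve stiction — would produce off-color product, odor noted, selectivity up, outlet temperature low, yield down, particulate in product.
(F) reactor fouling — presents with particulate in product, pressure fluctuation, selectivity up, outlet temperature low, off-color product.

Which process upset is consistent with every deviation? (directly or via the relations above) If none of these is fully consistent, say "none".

Per-candidate check:
(A) column flooding — fails on off-color product, flow instability, selectivity up, yield down, outlet temperature low (predicts selectivity down, not selectivity up; predicts outlet temperature high, not outlet temperature low)
(B) filter breakthrough — off-color product miss; particulate in product match; odor noted match; flow instability match; selectivity up match; yield down miss; outlet temperature low miss
(C) seal leak — off-color product match; particulate in product match; odor noted match; flow instability match; selectivity up match; yield down miss; outlet temperature low match
(D) sensor drift — does not account for selectivity up
(E) control-valve stiction — does not account for flow instability
(F) reactor fouling — off-color product match; particulate in product match; odor noted miss; flow instability miss; selectivity up match; yield down miss; outlet temperature low match
None of the listed candidates fits everything.

none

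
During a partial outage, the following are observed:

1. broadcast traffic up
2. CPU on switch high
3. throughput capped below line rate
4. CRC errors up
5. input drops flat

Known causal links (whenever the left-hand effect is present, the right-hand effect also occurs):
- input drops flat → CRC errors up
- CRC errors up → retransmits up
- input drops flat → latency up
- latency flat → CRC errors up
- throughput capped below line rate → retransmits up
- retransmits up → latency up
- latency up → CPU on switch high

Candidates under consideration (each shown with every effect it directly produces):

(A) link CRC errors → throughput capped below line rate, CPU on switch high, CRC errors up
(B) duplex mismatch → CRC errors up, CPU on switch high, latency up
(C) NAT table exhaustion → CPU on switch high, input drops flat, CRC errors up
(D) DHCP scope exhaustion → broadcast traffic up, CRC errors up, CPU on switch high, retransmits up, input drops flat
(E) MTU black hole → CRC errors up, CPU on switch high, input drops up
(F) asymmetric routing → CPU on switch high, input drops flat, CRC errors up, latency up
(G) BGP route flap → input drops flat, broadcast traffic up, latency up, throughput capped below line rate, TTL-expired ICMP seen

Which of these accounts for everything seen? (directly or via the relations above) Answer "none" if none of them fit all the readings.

Checking each candidate against the observations:
(A) link CRC errors — does not account for broadcast traffic up, input drops flat
(B) duplex mismatch — does not account for broadcast traffic up, throughput capped below line rate, input drops flat
(C) NAT table exhaustion — broadcast traffic up ✗; CPU on switch high ✓; throughput capped below line rate ✗; CRC errors up ✓; input drops flat ✓
(D) DHCP scope exhaustion — does not account for throughput capped below line rate
(E) MTU black hole — broadcast traffic up ✗; CPU on switch high ✓; throughput capped below line rate ✗; CRC errors up ✓; input drops flat ✗
(F) asymmetric routing — does not account for broadcast traffic up, throughput capped below line rate
(G) BGP route flap — broadcast traffic up ✓; CPU on switch high ✓ (via latency up → CPU on switch high); throughput capped below line rate ✓; CRC errors up ✓ (via input drops flat → CRC errors up); input drops flat ✓
Only (G) is consistent with every observation.

G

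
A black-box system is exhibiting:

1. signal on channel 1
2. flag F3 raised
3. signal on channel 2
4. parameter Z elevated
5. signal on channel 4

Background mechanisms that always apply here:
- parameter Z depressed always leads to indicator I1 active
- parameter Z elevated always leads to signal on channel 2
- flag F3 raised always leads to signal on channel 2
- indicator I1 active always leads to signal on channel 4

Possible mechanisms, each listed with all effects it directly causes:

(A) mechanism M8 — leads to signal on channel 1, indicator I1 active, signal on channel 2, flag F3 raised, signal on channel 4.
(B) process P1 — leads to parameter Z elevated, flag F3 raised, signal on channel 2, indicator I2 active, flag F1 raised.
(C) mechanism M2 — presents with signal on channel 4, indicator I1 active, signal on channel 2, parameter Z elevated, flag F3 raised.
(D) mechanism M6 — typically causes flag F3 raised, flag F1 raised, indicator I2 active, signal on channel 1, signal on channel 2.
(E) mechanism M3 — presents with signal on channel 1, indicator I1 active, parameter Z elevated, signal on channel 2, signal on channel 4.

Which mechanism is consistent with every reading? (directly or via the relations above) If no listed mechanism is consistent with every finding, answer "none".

For each candidate, compare predicted effects to what was observed:
(A) mechanism M8 — does not account for parameter Z elevated
(B) process P1 — does not account for signal on channel 1, signal on channel 4
(C) mechanism M2 — signal on channel 1 NO; flag F3 raised yes; signal on channel 2 yes; parameter Z elevated yes; signal on channel 4 yes
(D) mechanism M6 — signal on channel 1 yes; flag F3 raised yes; signal on channel 2 yes; parameter Z elevated NO; signal on channel 4 NO
(E) mechanism M3 — signal on channel 1 yes; flag F3 raised NO; signal on channel 2 yes; parameter Z elevated yes; signal on channel 4 yes
None of the listed candidates fits everything.

none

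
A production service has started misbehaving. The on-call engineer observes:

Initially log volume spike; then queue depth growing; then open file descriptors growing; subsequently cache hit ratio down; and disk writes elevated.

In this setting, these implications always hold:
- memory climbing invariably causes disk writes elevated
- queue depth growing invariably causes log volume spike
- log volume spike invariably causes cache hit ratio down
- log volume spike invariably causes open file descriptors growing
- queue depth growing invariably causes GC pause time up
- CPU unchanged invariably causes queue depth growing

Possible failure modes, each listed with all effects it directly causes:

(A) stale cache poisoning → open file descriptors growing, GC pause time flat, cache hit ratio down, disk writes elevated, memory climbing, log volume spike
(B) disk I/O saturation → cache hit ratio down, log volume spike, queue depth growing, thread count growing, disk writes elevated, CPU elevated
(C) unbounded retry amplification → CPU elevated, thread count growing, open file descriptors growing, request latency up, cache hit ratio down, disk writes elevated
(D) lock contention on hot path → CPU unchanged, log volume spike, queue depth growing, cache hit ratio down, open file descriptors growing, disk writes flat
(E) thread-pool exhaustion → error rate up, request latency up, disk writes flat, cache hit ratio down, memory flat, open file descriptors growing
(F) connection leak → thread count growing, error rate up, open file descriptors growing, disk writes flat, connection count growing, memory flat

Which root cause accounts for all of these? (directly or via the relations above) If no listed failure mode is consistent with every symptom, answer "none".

Checking each candidate against the observations:
(A) stale cache poisoning — log volume spike +; queue depth growing -; open file descriptors growing +; cache hit ratio down +; disk writes elevated +
(B) disk I/O saturation — accounts for every observation (open file descriptors growing via log volume spike → open file descriptors growing)
(C) unbounded retry amplification — log volume spike -; queue depth growing -; open file descriptors growing +; cache hit ratio down +; disk writes elevated +
(D) lock contention on hot path — log volume spike +; queue depth growing +; open file descriptors growing +; cache hit ratio down +; disk writes elevated -
(E) thread-pool exhaustion — log volume spike -; queue depth growing -; open file descriptors growing +; cache hit ratio down +; disk writes elevated -
(F) connection leak — log volume spike -; queue depth growing -; open file descriptors growing +; cache hit ratio down -; disk writes elevated -
(B) alone accounts for all the evidence.

B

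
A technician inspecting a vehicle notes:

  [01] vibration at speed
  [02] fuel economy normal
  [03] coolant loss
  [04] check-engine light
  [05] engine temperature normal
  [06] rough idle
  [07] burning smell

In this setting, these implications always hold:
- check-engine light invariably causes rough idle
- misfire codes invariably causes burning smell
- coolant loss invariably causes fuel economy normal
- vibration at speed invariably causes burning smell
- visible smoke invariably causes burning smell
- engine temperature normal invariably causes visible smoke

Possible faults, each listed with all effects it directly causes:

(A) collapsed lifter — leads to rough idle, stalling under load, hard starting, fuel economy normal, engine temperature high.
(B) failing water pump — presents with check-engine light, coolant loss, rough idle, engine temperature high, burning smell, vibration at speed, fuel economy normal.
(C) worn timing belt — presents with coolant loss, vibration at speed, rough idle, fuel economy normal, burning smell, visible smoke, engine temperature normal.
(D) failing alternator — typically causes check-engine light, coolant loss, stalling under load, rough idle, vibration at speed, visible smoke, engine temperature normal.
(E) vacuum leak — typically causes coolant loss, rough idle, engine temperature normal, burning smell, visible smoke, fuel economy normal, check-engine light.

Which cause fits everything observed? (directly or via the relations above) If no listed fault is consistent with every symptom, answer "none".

D

For each candidate, compare predicted effects to what was observed:
(A) collapsed lifter — vibration at speed ✗; fuel economy normal ✓; coolant loss ✗; check-engine light ✗; engine temperature normal ✗; rough idle ✓; burning smell ✗
(B) failing water pump — vibration at speed ✓; fuel economy normal ✓; coolant loss ✓; check-engine light ✓; engine temperature normal ✗; rough idle ✓; burning smell ✓
(C) worn timing belt — does not account for check-engine light
(D) failing alternator — vibration at speed ✓; fuel economy normal ✓ (by coolant loss → fuel economy normal); coolant loss ✓; check-engine light ✓; engine temperature normal ✓; rough idle ✓; burning smell ✓ (by visible smoke → burning smell)
(E) vacuum leak — vibration at speed ✗; fuel economy normal ✓; coolant loss ✓; check-engine light ✓; engine temperature normal ✓; rough idle ✓; burning smell ✓
(D) alone accounts for all the evidence.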